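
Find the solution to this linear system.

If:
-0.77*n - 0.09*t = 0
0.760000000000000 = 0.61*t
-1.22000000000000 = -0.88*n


Then:
No Solution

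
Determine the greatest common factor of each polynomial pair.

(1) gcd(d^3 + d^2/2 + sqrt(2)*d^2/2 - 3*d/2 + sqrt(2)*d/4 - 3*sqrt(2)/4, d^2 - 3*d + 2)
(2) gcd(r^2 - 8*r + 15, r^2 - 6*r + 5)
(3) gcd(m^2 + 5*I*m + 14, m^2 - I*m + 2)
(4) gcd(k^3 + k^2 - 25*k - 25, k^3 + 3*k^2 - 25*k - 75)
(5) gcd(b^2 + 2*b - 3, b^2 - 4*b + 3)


(1) = gcd((d - 1)*(d + 3/2)*(d + sqrt(2)/2), (d - 2)*(d - 1)) = d - 1
(2) = gcd((r - 5)*(r - 3), (r - 5)*(r - 1)) = r - 5
(3) = m - 2*I
(4) = k^2 - 25
(5) = gcd((b - 1)*(b + 3), (b - 3)*(b - 1)) = b - 1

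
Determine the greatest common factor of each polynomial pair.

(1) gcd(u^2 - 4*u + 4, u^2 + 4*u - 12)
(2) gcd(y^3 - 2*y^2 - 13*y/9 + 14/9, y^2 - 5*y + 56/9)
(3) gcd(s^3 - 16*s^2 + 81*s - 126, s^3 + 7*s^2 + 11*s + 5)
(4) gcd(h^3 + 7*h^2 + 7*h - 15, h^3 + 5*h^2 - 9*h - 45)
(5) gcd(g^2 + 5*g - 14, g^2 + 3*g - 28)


(1) = u - 2
(2) = gcd((y - 7/3)*(y - 2/3)*(y + 1), (y - 8/3)*(y - 7/3)) = y - 7/3
(3) = 1
(4) = gcd((h - 1)*(h + 3)*(h + 5), (h - 3)*(h + 3)*(h + 5)) = h^2 + 8*h + 15
(5) = gcd((g - 2)*(g + 7), (g - 4)*(g + 7)) = g + 7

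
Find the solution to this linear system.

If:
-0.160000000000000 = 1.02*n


Then:
n = -0.16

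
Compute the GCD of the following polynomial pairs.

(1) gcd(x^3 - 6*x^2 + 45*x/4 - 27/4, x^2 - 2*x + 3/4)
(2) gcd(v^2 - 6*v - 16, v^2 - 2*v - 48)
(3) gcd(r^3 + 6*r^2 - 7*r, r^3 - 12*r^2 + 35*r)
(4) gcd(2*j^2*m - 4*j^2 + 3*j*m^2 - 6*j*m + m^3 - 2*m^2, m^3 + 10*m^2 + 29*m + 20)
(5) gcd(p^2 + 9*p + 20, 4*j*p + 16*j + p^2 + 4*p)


(1) = x - 3/2
(2) = v - 8
(3) = r
(4) = 1
(5) = gcd((p + 4)*(p + 5), (4*j + p)*(p + 4)) = p + 4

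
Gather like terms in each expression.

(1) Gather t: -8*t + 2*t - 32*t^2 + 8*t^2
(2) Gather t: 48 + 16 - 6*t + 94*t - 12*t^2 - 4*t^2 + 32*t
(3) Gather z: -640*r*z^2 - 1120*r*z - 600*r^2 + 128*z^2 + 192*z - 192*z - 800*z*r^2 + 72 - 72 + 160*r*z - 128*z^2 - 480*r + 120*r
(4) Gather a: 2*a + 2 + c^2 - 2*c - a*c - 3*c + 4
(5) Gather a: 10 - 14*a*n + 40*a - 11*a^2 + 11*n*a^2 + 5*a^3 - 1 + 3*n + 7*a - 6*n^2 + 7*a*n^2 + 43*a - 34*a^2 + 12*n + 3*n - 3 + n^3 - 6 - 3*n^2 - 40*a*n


(1) = -24*t^2 - 6*t
(2) = -16*t^2 + 120*t + 64
(3) = -600*r^2 - 640*r*z^2 - 360*r + z*(-800*r^2 - 960*r)
(4) = a*(2 - c) + c^2 - 5*c + 6
(5) = 5*a^3 + a^2*(11*n - 45) + a*(7*n^2 - 54*n + 90) + n^3 - 9*n^2 + 18*n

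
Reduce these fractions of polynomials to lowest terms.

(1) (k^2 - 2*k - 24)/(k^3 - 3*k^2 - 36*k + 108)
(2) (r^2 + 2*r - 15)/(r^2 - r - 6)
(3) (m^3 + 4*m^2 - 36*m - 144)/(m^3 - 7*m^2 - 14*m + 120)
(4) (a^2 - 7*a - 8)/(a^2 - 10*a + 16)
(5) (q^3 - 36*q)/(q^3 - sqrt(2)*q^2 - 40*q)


(1) = (k + 4)/(k^2 + 3*k - 18)
(2) = (r + 5)/(r + 2)
(3) = (m + 6)/(m - 5)
(4) = (a + 1)/(a - 2)
(5) = (q^2 - 36)/(q^2 - sqrt(2)*q - 40)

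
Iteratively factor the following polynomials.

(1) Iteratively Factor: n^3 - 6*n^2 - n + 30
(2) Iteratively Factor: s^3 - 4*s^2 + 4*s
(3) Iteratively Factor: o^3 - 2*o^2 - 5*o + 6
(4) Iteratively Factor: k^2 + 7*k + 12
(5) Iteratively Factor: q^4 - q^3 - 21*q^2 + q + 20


(1) = (n - 5)*(n^2 - n - 6) = (n - 5)*(n - 3)*(n + 2)
(2) = (s)*(s^2 - 4*s + 4) = s*(s - 2)*(s - 2)
(3) = (o - 1)*(o^2 - o - 6) = (o - 3)*(o - 1)*(o + 2)
(4) = (k + 3)*(k + 4)
(5) = (q - 5)*(q^3 + 4*q^2 - q - 4) = (q - 5)*(q - 1)*(q^2 + 5*q + 4) = (q - 5)*(q - 1)*(q + 1)*(q + 4)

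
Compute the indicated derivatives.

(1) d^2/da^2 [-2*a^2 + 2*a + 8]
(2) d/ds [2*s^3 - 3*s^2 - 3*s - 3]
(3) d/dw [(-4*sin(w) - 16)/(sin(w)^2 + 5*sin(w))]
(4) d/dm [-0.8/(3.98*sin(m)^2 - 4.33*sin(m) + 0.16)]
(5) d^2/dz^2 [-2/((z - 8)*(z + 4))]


(1) = -4
(2) = 6*s^2 - 6*s - 3
(3) = 4*(cos(w) + 8/tan(w) + 20*cos(w)/sin(w)^2)/(sin(w) + 5)^2
(4) = (6.368*sin(m) - 3.464)*cos(m)/(3.98*sin(m)^2 - 4.33*sin(m) + 0.16)^2
(5) = 4*(-(z - 8)^2 - (z - 8)*(z + 4) - (z + 4)^2)/((z - 8)^3*(z + 4)^3)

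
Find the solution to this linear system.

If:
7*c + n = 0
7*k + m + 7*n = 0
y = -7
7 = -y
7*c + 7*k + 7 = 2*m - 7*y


Then:
c = -n/7
k = 2 - 13*n/21
m = -8*n/3 - 14
y = -7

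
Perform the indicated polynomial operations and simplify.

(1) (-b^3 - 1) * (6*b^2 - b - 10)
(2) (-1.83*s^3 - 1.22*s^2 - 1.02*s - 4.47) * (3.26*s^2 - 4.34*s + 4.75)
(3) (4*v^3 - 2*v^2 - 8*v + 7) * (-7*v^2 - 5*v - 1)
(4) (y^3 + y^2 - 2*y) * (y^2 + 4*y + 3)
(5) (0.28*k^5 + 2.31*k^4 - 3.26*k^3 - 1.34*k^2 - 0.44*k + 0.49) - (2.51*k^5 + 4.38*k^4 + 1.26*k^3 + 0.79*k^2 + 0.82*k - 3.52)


(1) = -6*b^5 + b^4 + 10*b^3 - 6*b^2 + b + 10
(2) = -5.9658*s^5 + 3.965*s^4 - 6.7229*s^3 - 15.9404*s^2 + 14.5548*s - 21.2325
(3) = -28*v^5 - 6*v^4 + 62*v^3 - 7*v^2 - 27*v - 7
(4) = y^5 + 5*y^4 + 5*y^3 - 5*y^2 - 6*y
(5) = -2.23*k^5 - 2.07*k^4 - 4.52*k^3 - 2.13*k^2 - 1.26*k + 4.01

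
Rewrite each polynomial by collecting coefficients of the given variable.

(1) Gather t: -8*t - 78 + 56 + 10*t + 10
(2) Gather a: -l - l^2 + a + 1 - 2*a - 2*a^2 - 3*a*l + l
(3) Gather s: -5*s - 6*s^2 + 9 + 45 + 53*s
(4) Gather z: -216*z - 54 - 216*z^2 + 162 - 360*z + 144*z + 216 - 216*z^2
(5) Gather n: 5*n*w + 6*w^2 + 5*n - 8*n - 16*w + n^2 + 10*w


(1) = 2*t - 12
(2) = -2*a^2 + a*(-3*l - 1) - l^2 + 1
(3) = -6*s^2 + 48*s + 54
(4) = -432*z^2 - 432*z + 324
(5) = n^2 + n*(5*w - 3) + 6*w^2 - 6*w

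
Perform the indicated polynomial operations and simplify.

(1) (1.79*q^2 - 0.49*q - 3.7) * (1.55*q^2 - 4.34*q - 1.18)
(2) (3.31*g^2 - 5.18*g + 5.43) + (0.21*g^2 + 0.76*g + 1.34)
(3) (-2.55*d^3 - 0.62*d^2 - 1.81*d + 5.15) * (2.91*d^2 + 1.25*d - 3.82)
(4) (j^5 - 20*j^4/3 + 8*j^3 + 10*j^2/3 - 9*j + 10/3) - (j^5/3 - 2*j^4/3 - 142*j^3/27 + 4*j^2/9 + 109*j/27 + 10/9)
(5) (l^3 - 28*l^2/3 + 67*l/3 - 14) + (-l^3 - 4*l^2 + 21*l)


(1) = 2.7745*q^4 - 8.5281*q^3 - 5.7206*q^2 + 16.6362*q + 4.366
(2) = 3.52*g^2 - 4.42*g + 6.77
(3) = -7.4205*d^5 - 4.9917*d^4 + 3.6989*d^3 + 15.0924*d^2 + 13.3517*d - 19.673
(4) = 2*j^5/3 - 6*j^4 + 358*j^3/27 + 26*j^2/9 - 352*j/27 + 20/9
(5) = -40*l^2/3 + 130*l/3 - 14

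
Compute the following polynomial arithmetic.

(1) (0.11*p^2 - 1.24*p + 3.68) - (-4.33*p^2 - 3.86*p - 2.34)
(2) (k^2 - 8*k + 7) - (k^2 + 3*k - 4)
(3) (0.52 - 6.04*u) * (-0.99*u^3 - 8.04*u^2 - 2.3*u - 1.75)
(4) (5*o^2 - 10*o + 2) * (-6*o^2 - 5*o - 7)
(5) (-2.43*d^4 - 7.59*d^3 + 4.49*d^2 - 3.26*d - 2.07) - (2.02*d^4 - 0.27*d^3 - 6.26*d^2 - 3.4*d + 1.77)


(1) = 4.44*p^2 + 2.62*p + 6.02
(2) = 11 - 11*k
(3) = 5.9796*u^4 + 48.0468*u^3 + 9.7112*u^2 + 9.374*u - 0.91
(4) = -30*o^4 + 35*o^3 + 3*o^2 + 60*o - 14
(5) = -4.45*d^4 - 7.32*d^3 + 10.75*d^2 + 0.14*d - 3.84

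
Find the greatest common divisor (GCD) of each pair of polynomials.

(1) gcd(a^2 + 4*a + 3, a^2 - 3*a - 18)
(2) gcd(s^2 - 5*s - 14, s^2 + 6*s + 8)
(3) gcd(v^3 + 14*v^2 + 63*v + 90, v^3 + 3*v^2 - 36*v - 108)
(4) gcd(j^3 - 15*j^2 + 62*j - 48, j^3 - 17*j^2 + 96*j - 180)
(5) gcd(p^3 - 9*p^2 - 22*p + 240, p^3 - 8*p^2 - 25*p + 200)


(1) = a + 3
(2) = s + 2
(3) = v^2 + 9*v + 18
(4) = j - 6
(5) = p^2 - 3*p - 40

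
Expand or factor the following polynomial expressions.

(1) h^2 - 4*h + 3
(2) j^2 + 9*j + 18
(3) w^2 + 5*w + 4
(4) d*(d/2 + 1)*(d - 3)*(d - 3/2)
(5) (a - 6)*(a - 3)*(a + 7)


(1) = (h - 3)*(h - 1)
(2) = (j + 3)*(j + 6)
(3) = (w + 1)*(w + 4)
(4) = d^4/2 - 5*d^3/4 - 9*d^2/4 + 9*d/2
(5) = a^3 - 2*a^2 - 45*a + 126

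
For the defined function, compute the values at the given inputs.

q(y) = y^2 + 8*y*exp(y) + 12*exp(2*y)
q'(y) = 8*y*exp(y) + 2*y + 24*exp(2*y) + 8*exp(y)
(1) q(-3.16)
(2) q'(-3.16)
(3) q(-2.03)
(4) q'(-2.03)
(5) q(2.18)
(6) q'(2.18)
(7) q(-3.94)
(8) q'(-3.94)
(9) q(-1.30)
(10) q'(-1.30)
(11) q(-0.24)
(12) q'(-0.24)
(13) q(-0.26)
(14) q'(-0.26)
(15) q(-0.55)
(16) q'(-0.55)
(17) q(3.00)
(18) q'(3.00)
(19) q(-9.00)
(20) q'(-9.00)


(1) = 8.93
(2) = -7.01
(3) = 2.19
(4) = -4.73
(5) = 1098.12
(6) = 2107.58
(7) = 14.92
(8) = -8.33
(9) = -0.25
(10) = -1.47
(11) = 5.97
(12) = 19.15
(13) = 5.60
(14) = 18.31
(15) = 1.76
(16) = 8.97
(17) = 5332.20
(18) = 10331.03
(19) = 80.99
(20) = -18.01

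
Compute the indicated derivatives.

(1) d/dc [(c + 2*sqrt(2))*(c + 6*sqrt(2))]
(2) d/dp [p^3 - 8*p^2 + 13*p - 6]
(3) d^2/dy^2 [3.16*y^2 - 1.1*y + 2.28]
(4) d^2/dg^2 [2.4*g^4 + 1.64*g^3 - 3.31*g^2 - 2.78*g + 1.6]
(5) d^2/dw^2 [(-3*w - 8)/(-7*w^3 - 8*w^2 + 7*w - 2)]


(1) = 2*c + 8*sqrt(2)
(2) = 3*p^2 - 16*p + 13
(3) = 6.32000000000000
(4) = 28.8*g^2 + 9.84*g - 6.62
(5) = 2*(441*w^5 + 2856*w^4 + 3923*w^3 + 108*w^2 - 1824*w + 306)/(343*w^9 + 1176*w^8 + 315*w^7 - 1546*w^6 + 357*w^5 + 972*w^4 - 931*w^3 + 390*w^2 - 84*w + 8)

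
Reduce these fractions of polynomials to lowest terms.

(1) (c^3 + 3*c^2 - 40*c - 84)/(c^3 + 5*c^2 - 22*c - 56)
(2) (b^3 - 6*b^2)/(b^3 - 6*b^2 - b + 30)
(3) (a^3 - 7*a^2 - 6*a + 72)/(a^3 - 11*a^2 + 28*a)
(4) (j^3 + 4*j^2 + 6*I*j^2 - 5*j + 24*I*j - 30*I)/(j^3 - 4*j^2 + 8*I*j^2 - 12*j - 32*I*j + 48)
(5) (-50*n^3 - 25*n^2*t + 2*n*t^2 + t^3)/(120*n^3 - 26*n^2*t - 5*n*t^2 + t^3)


(1) = (c - 6)/(c - 4)
(2) = (b^3 - 6*b^2)/(b^3 - 6*b^2 - b + 30)
(3) = (a^2 - 3*a - 18)/(a^2 - 7*a)
(4) = (j^2 + 4*j - 5)/(j^2 + j*(-4 + 2*I) - 8*I)
(5) = (-10*n^2 - 3*n*t + t^2)/(24*n^2 - 10*n*t + t^2)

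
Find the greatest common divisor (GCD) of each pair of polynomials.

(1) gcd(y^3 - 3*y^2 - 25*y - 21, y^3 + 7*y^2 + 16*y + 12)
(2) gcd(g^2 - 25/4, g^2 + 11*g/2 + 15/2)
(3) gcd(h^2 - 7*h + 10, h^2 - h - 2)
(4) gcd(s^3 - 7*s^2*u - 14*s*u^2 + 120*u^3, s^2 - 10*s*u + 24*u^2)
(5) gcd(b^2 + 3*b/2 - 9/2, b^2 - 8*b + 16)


(1) = y + 3
(2) = gcd((g - 5/2)*(g + 5/2), (g + 5/2)*(g + 3)) = g + 5/2
(3) = h - 2
(4) = gcd((s - 6*u)*(s - 5*u)*(s + 4*u), (s - 6*u)*(s - 4*u)) = s - 6*u
(5) = gcd((b - 3/2)*(b + 3), (b - 4)^2) = 1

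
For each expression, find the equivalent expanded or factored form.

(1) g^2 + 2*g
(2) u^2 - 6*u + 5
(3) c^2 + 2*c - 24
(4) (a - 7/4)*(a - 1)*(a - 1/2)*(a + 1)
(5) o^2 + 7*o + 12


(1) = g*(g + 2)
(2) = (u - 5)*(u - 1)
(3) = (c - 4)*(c + 6)
(4) = a^4 - 9*a^3/4 - a^2/8 + 9*a/4 - 7/8
(5) = (o + 3)*(o + 4)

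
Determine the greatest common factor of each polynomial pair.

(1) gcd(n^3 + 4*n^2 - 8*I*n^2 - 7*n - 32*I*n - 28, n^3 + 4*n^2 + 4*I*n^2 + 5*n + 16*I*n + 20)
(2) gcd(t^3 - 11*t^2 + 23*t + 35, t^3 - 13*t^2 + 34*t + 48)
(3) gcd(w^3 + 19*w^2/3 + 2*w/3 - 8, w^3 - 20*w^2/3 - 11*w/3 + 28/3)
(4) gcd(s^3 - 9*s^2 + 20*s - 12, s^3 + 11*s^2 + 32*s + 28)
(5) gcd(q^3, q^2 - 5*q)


(1) = gcd((n + 4)*(n - 7*I)*(n - I), (n + 4)*(n - I)*(n + 5*I)) = n^2 + n*(4 - I) - 4*I
(2) = t + 1
(3) = gcd((w - 1)*(w + 4/3)*(w + 6), (w - 7)*(w - 1)*(w + 4/3)) = w^2 + w/3 - 4/3
(4) = 1
(5) = q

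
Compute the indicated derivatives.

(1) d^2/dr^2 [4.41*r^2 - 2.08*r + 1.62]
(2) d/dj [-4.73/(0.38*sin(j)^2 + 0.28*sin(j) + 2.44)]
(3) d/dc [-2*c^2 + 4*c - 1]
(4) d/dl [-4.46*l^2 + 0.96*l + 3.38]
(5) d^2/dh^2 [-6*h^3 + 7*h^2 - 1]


(1) = 8.82000000000000
(2) = (3.5948*sin(j) + 1.3244)*cos(j)/(0.38*sin(j)^2 + 0.28*sin(j) + 2.44)^2
(3) = 4 - 4*c
(4) = 0.96 - 8.92*l
(5) = 14 - 36*h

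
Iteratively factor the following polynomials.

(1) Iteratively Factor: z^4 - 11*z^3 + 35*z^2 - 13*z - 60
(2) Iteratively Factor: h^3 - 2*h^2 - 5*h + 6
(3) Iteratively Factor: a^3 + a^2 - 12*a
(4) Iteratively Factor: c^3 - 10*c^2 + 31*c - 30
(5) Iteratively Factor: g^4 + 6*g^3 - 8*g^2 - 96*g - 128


(1) = (z - 5)*(z^3 - 6*z^2 + 5*z + 12) = (z - 5)*(z - 3)*(z^2 - 3*z - 4) = (z - 5)*(z - 3)*(z + 1)*(z - 4)
(2) = (h - 3)*(h^2 + h - 2) = (h - 3)*(h - 1)*(h + 2)
(3) = (a - 3)*(a^2 + 4*a) = a*(a - 3)*(a + 4)
(4) = (c - 5)*(c^2 - 5*c + 6) = (c - 5)*(c - 2)*(c - 3)
(5) = (g + 2)*(g^3 + 4*g^2 - 16*g - 64) = (g + 2)*(g + 4)*(g^2 - 16) = (g - 4)*(g + 2)*(g + 4)*(g + 4)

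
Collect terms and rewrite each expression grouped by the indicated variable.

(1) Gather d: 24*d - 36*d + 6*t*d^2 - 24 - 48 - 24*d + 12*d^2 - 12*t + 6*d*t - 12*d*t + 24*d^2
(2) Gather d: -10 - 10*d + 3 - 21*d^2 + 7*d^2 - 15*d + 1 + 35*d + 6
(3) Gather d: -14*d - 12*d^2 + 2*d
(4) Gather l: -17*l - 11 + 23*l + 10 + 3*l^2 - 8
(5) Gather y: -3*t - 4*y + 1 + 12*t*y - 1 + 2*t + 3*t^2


(1) = d^2*(6*t + 36) + d*(-6*t - 36) - 12*t - 72
(2) = -14*d^2 + 10*d
(3) = -12*d^2 - 12*d
(4) = 3*l^2 + 6*l - 9
(5) = 3*t^2 - t + y*(12*t - 4)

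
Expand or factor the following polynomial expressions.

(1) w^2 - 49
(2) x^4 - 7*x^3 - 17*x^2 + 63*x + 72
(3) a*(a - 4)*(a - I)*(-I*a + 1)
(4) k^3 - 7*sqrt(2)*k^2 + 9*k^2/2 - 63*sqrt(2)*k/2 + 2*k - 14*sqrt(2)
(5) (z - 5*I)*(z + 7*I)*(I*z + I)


(1) = (w - 7)*(w + 7)
(2) = (x - 8)*(x - 3)*(x + 1)*(x + 3)
(3) = -I*a^4 + 4*I*a^3 - I*a^2 + 4*I*a
(4) = (k + 1/2)*(k + 4)*(k - 7*sqrt(2))
(5) = I*z^3 - 2*z^2 + I*z^2 - 2*z + 35*I*z + 35*I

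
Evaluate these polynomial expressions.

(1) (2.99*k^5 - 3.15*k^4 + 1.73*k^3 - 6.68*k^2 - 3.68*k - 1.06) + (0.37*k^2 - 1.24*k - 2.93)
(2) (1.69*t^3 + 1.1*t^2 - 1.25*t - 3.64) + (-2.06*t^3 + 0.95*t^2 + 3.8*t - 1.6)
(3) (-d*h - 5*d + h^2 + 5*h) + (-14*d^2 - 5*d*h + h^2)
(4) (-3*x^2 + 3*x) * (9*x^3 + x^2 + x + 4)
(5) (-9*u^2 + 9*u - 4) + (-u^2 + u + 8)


(1) = 2.99*k^5 - 3.15*k^4 + 1.73*k^3 - 6.31*k^2 - 4.92*k - 3.99
(2) = -0.37*t^3 + 2.05*t^2 + 2.55*t - 5.24
(3) = -14*d^2 - 6*d*h - 5*d + 2*h^2 + 5*h
(4) = -27*x^5 + 24*x^4 - 9*x^2 + 12*x
(5) = -10*u^2 + 10*u + 4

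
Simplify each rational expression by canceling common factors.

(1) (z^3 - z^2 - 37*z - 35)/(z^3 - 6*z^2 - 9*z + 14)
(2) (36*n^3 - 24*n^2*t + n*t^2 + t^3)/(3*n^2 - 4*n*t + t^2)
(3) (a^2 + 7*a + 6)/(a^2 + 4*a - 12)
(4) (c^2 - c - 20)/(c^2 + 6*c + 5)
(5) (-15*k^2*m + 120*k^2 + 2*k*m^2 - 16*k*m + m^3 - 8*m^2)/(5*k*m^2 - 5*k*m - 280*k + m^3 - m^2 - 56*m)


(1) = (z^2 + 6*z + 5)/(z^2 + z - 2)
(2) = (-12*n^2 + 4*n*t + t^2)/(-n + t)
(3) = (a + 1)/(a - 2)
(4) = (c^2 - c - 20)/(c^2 + 6*c + 5)
(5) = (-3*k + m)/(m + 7)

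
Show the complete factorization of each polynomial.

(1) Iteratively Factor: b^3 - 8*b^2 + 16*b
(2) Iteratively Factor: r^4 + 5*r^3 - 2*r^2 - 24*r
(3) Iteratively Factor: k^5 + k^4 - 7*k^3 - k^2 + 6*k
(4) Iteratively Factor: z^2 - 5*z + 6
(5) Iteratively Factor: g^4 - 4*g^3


(1) = (b - 4)*(b^2 - 4*b) = b*(b - 4)*(b - 4)
(2) = (r + 3)*(r^3 + 2*r^2 - 8*r) = r*(r + 3)*(r^2 + 2*r - 8) = r*(r + 3)*(r + 4)*(r - 2)
(3) = (k)*(k^4 + k^3 - 7*k^2 - k + 6) = k*(k - 2)*(k^3 + 3*k^2 - k - 3) = k*(k - 2)*(k + 3)*(k^2 - 1) = k*(k - 2)*(k + 1)*(k + 3)*(k - 1)
(4) = (z - 3)*(z - 2)
(5) = (g - 4)*(g^3) = g*(g - 4)*(g^2) = g^2*(g - 4)*(g)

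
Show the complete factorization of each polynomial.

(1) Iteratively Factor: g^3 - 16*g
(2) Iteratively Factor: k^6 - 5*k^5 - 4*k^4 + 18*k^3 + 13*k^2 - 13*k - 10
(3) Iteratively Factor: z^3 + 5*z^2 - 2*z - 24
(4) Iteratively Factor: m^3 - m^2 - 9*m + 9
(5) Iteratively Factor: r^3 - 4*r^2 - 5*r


(1) = (g + 4)*(g^2 - 4*g) = (g - 4)*(g + 4)*(g)
(2) = (k - 1)*(k^5 - 4*k^4 - 8*k^3 + 10*k^2 + 23*k + 10) = (k - 2)*(k - 1)*(k^4 - 2*k^3 - 12*k^2 - 14*k - 5) = (k - 2)*(k - 1)*(k + 1)*(k^3 - 3*k^2 - 9*k - 5) = (k - 2)*(k - 1)*(k + 1)^2*(k^2 - 4*k - 5) = (k - 5)*(k - 2)*(k - 1)*(k + 1)^2*(k + 1)
(3) = (z - 2)*(z^2 + 7*z + 12) = (z - 2)*(z + 4)*(z + 3)
(4) = (m - 3)*(m^2 + 2*m - 3) = (m - 3)*(m - 1)*(m + 3)
(5) = (r - 5)*(r^2 + r) = (r - 5)*(r + 1)*(r)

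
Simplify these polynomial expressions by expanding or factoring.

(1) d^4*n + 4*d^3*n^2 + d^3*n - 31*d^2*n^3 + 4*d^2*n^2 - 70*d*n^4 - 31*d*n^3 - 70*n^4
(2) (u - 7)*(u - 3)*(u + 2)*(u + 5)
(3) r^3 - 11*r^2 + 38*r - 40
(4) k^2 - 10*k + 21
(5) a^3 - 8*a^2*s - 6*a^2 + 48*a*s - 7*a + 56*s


(1) = (d - 5*n)*(d + 2*n)*(d + 7*n)*(d*n + n)
(2) = u^4 - 3*u^3 - 39*u^2 + 47*u + 210
(3) = (r - 5)*(r - 4)*(r - 2)
(4) = (k - 7)*(k - 3)
(5) = (a - 7)*(a + 1)*(a - 8*s)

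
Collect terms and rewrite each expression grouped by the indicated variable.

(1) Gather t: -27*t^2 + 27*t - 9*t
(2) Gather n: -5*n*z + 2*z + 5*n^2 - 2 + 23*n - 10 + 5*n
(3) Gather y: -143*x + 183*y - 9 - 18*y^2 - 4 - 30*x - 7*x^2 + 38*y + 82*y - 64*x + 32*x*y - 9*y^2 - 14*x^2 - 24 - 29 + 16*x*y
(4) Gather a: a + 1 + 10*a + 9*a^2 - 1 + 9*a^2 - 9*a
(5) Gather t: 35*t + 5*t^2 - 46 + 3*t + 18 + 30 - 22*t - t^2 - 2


(1) = -27*t^2 + 18*t
(2) = 5*n^2 + n*(28 - 5*z) + 2*z - 12
(3) = -21*x^2 - 237*x - 27*y^2 + y*(48*x + 303) - 66
(4) = 18*a^2 + 2*a
(5) = 4*t^2 + 16*t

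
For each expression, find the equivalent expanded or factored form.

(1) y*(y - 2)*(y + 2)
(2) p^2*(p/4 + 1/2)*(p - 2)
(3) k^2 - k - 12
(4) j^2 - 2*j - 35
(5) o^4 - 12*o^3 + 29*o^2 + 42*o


(1) = y^3 - 4*y
(2) = p^4/4 - p^2
(3) = (k - 4)*(k + 3)
(4) = (j - 7)*(j + 5)
(5) = o*(o - 7)*(o - 6)*(o + 1)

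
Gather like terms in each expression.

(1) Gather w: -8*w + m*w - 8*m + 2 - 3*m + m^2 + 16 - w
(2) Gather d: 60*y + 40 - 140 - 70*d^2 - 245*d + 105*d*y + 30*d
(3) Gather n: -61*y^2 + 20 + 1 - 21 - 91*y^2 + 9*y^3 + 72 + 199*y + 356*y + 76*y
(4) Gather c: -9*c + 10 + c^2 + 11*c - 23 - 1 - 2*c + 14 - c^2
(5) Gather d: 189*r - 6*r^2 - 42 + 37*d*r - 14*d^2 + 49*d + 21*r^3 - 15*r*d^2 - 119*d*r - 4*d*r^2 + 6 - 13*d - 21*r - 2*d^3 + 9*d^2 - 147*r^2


(1) = m^2 - 11*m + w*(m - 9) + 18
(2) = -70*d^2 + d*(105*y - 215) + 60*y - 100
(3) = 9*y^3 - 152*y^2 + 631*y + 72
(4) = 0
(5) = -2*d^3 + d^2*(-15*r - 5) + d*(-4*r^2 - 82*r + 36) + 21*r^3 - 153*r^2 + 168*r - 36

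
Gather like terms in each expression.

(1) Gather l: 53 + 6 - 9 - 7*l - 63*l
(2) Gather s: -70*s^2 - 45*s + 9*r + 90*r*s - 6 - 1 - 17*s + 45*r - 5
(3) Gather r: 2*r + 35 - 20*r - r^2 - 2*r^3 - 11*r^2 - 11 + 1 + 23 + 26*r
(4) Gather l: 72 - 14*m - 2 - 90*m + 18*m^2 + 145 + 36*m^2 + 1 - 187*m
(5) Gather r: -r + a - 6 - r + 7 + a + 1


(1) = 50 - 70*l
(2) = 54*r - 70*s^2 + s*(90*r - 62) - 12
(3) = -2*r^3 - 12*r^2 + 8*r + 48
(4) = 54*m^2 - 291*m + 216
(5) = 2*a - 2*r + 2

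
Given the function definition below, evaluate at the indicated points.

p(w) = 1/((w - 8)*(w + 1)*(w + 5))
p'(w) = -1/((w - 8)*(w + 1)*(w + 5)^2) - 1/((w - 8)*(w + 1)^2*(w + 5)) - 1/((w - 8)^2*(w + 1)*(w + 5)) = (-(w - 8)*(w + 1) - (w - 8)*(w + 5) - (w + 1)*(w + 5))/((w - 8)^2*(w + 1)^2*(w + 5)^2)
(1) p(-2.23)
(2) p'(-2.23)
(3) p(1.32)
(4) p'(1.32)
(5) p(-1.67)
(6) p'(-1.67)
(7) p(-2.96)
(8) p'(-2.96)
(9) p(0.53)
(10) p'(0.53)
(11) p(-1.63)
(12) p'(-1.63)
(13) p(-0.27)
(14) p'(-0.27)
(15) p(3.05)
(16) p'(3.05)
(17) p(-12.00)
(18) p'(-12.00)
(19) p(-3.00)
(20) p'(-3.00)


(1) = 0.03
(2) = 0.02
(3) = -0.01
(4) = 0.00
(5) = 0.05
(6) = 0.06
(7) = 0.02
(8) = 0.00
(9) = -0.02
(10) = 0.01
(11) = 0.05
(12) = 0.07
(13) = -0.04
(14) = 0.05
(15) = -0.01
(16) = 0.00
(17) = -0.00
(18) = -0.00
(19) = 0.02
(20) = 0.00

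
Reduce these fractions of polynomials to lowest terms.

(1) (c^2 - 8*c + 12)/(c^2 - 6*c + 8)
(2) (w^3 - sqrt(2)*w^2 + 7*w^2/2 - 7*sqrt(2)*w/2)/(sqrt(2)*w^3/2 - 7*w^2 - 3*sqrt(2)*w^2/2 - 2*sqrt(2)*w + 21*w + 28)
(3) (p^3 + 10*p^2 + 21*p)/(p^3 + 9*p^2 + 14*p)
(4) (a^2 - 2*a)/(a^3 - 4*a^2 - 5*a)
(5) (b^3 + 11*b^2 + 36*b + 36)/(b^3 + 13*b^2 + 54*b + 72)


(1) = (c - 6)/(c - 4)
(2) = (4*w^3 + w^2*(14 - 4*sqrt(2)) - 14*sqrt(2)*w)/(2*sqrt(2)*w^3 + w^2*(-28 - 6*sqrt(2)) + w*(84 - 8*sqrt(2)) + 112)
(3) = (p + 3)/(p + 2)
(4) = (a - 2)/(a^2 - 4*a - 5)
(5) = (b + 2)/(b + 4)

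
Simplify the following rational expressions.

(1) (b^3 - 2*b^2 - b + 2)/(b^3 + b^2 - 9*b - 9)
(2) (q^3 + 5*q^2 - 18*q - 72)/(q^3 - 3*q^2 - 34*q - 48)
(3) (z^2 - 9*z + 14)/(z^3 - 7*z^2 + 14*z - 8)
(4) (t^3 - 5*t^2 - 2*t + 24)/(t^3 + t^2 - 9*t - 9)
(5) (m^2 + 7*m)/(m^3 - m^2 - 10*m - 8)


(1) = (b^2 - 3*b + 2)/(b^2 - 9)
(2) = (q^2 + 2*q - 24)/(q^2 - 6*q - 16)
(3) = (z - 7)/(z^2 - 5*z + 4)
(4) = (t^2 - 2*t - 8)/(t^2 + 4*t + 3)
(5) = (m^2 + 7*m)/(m^3 - m^2 - 10*m - 8)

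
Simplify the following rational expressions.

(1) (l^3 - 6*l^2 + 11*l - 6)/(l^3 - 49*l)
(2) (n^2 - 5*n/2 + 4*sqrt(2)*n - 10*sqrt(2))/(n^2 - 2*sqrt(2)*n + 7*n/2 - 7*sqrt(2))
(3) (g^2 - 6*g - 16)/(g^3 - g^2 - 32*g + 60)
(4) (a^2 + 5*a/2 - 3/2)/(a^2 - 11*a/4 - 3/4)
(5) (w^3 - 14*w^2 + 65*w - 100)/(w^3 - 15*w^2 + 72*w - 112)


(1) = (l^3 - 6*l^2 + 11*l - 6)/(l^3 - 49*l)
(2) = (4*n^2 + n*(-10 + 16*sqrt(2)) - 40*sqrt(2))/(4*n^2 + n*(14 - 8*sqrt(2)) - 28*sqrt(2))
(3) = (g^2 - 6*g - 16)/(g^3 - g^2 - 32*g + 60)
(4) = (4*a^2 + 10*a - 6)/(4*a^2 - 11*a - 3)
(5) = (w^2 - 10*w + 25)/(w^2 - 11*w + 28)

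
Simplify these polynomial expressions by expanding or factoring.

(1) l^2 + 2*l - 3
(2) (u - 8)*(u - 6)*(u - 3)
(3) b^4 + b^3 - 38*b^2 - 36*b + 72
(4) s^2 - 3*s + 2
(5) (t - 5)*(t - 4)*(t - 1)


(1) = (l - 1)*(l + 3)
(2) = u^3 - 17*u^2 + 90*u - 144
(3) = (b - 6)*(b - 1)*(b + 2)*(b + 6)
(4) = (s - 2)*(s - 1)
(5) = t^3 - 10*t^2 + 29*t - 20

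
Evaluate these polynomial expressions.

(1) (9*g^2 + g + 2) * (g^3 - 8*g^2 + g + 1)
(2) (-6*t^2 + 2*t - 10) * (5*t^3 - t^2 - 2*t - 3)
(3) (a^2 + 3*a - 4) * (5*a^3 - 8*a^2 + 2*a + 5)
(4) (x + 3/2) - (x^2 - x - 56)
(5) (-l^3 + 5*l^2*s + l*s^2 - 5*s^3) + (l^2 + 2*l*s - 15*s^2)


(1) = 9*g^5 - 71*g^4 + 3*g^3 - 6*g^2 + 3*g + 2
(2) = -30*t^5 + 16*t^4 - 40*t^3 + 24*t^2 + 14*t + 30
(3) = 5*a^5 + 7*a^4 - 42*a^3 + 43*a^2 + 7*a - 20
(4) = -x^2 + 2*x + 115/2
(5) = -l^3 + 5*l^2*s + l^2 + l*s^2 + 2*l*s - 5*s^3 - 15*s^2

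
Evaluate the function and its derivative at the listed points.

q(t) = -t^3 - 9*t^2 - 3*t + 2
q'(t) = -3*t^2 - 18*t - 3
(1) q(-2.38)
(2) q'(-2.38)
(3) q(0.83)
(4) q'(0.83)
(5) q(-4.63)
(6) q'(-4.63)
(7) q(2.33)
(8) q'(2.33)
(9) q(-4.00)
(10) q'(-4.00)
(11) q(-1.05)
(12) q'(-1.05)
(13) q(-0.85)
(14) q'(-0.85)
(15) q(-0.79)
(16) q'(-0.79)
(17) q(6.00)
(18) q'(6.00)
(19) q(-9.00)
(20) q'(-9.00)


(1) = -28.36
(2) = 22.85
(3) = -7.26
(4) = -20.01
(5) = -77.79
(6) = 16.03
(7) = -66.50
(8) = -61.23
(9) = -66.00
(10) = 21.00
(11) = -3.61
(12) = 12.59
(13) = -1.34
(14) = 10.13
(15) = -0.75
(16) = 9.35
(17) = -556.00
(18) = -219.00
(19) = 29.00
(20) = -84.00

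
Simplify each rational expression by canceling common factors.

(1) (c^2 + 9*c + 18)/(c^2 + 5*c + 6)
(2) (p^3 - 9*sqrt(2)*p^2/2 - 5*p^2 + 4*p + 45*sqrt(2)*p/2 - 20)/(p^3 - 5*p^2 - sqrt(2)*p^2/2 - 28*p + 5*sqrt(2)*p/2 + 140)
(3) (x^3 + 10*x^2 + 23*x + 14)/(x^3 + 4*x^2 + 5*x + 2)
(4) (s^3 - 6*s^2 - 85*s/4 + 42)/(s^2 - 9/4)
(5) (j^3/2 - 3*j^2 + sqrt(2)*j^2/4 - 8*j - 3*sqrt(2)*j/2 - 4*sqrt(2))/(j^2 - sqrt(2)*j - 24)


(1) = (c + 6)/(c + 2)
(2) = (4*p - 2*sqrt(2))/(4*p + 14*sqrt(2))
(3) = (x + 7)/(x + 1)
(4) = (2*s^2 - 9*s - 56)/(2*s + 3)
(5) = (2*j^3 + j^2*(-12 + sqrt(2)) + j*(-32 - 6*sqrt(2)) - 16*sqrt(2))/(4*j^2 - 4*sqrt(2)*j - 96)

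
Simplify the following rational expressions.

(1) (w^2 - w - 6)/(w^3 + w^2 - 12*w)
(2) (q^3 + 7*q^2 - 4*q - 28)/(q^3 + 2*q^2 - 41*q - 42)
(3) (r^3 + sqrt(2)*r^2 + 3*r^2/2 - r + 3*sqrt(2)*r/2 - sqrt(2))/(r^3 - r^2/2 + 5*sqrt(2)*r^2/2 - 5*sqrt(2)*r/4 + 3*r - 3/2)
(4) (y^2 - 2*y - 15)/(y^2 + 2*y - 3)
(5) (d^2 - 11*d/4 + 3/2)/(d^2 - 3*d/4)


(1) = (w + 2)/(w^2 + 4*w)
(2) = (q^2 - 4)/(q^2 - 5*q - 6)
(3) = (8*r + 16)/(8*r + 12*sqrt(2))
(4) = (y - 5)/(y - 1)
(5) = (d - 2)/d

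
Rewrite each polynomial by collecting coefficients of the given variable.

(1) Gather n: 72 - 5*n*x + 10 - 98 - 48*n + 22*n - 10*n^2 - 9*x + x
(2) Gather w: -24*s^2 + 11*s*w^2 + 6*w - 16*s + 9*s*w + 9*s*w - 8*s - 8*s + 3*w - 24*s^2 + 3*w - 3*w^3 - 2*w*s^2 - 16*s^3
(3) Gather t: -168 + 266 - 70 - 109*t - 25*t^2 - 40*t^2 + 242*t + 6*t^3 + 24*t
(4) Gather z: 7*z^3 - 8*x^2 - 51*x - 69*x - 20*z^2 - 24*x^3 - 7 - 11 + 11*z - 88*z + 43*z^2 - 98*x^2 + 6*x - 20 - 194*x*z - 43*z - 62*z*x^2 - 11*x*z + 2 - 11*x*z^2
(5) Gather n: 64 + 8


(1) = -10*n^2 + n*(-5*x - 26) - 8*x - 16
(2) = -16*s^3 - 48*s^2 + 11*s*w^2 - 32*s - 3*w^3 + w*(-2*s^2 + 18*s + 12)
(3) = 6*t^3 - 65*t^2 + 157*t + 28
(4) = -24*x^3 - 106*x^2 - 114*x + 7*z^3 + z^2*(23 - 11*x) + z*(-62*x^2 - 205*x - 120) - 36
(5) = 72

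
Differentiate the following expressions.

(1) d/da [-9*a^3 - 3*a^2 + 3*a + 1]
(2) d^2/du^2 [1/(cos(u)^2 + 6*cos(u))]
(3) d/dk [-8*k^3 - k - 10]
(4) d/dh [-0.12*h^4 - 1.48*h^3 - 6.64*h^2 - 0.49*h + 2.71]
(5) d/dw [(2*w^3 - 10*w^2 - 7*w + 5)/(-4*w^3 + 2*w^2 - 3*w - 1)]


(1) = -27*a^2 - 6*a + 3
(2) = (-2*(1 - cos(2*u))^2 + 45*cos(u) - 38*cos(2*u) - 9*cos(3*u) + 114)/(2*(cos(u) + 6)^3*cos(u)^3)
(3) = -24*k^2 - 1
(4) = -0.48*h^3 - 4.44*h^2 - 13.28*h - 0.49
(5) = 2*(-18*w^4 - 34*w^3 + 49*w^2 + 11)/(16*w^6 - 16*w^5 + 28*w^4 - 4*w^3 + 5*w^2 + 6*w + 1)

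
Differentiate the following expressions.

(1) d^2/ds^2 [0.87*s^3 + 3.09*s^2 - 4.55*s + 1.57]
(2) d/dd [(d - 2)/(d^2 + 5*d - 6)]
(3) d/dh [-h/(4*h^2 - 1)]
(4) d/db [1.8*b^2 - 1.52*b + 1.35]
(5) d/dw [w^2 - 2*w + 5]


(1) = 5.22*s + 6.18
(2) = (d^2 + 5*d - (d - 2)*(2*d + 5) - 6)/(d^2 + 5*d - 6)^2
(3) = (4*h^2 + 1)/(4*h^2 - 1)^2
(4) = 3.6*b - 1.52
(5) = 2*w - 2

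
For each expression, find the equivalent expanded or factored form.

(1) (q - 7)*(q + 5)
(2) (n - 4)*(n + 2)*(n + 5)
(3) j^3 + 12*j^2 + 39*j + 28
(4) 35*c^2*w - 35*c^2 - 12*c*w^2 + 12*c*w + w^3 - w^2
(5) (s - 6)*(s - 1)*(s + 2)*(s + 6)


(1) = q^2 - 2*q - 35
(2) = n^3 + 3*n^2 - 18*n - 40
(3) = (j + 1)*(j + 4)*(j + 7)
(4) = (-7*c + w)*(-5*c + w)*(w - 1)
(5) = s^4 + s^3 - 38*s^2 - 36*s + 72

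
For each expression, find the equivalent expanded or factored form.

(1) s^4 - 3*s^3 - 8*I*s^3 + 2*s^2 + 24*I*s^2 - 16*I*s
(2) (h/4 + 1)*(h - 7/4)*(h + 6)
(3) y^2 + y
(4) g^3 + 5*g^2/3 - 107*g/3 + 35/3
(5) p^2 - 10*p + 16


(1) = s*(s - 2)*(s - 1)*(s - 8*I)
(2) = h^3/4 + 33*h^2/16 + 13*h/8 - 21/2
(3) = y*(y + 1)
(4) = (g - 5)*(g - 1/3)*(g + 7)
(5) = (p - 8)*(p - 2)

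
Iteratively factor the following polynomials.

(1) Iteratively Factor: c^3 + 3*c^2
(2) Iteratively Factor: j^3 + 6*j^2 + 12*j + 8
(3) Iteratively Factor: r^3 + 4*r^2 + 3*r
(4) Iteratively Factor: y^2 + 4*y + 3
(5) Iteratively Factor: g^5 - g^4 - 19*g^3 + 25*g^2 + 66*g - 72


(1) = (c + 3)*(c^2) = c*(c + 3)*(c)
(2) = (j + 2)*(j^2 + 4*j + 4) = (j + 2)^2*(j + 2)
(3) = (r + 1)*(r^2 + 3*r) = r*(r + 1)*(r + 3)
(4) = (y + 1)*(y + 3)
(5) = (g - 3)*(g^4 + 2*g^3 - 13*g^2 - 14*g + 24) = (g - 3)^2*(g^3 + 5*g^2 + 2*g - 8) = (g - 3)^2*(g + 4)*(g^2 + g - 2) = (g - 3)^2*(g + 2)*(g + 4)*(g - 1)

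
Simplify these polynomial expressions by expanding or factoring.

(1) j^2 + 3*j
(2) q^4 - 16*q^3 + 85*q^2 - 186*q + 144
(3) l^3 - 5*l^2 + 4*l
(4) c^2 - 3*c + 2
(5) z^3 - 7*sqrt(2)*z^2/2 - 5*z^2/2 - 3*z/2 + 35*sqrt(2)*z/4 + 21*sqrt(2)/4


(1) = j*(j + 3)
(2) = (q - 8)*(q - 3)^2*(q - 2)
(3) = l*(l - 4)*(l - 1)
(4) = (c - 2)*(c - 1)
(5) = (z - 3)*(z + 1/2)*(z - 7*sqrt(2)/2)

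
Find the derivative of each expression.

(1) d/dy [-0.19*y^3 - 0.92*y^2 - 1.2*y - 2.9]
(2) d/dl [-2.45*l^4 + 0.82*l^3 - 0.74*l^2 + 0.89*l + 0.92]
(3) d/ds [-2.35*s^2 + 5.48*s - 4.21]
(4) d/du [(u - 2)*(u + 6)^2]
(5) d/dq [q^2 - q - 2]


(1) = -0.57*y^2 - 1.84*y - 1.2
(2) = -9.8*l^3 + 2.46*l^2 - 1.48*l + 0.89
(3) = 5.48 - 4.7*s
(4) = (u + 6)*(3*u + 2)
(5) = 2*q - 1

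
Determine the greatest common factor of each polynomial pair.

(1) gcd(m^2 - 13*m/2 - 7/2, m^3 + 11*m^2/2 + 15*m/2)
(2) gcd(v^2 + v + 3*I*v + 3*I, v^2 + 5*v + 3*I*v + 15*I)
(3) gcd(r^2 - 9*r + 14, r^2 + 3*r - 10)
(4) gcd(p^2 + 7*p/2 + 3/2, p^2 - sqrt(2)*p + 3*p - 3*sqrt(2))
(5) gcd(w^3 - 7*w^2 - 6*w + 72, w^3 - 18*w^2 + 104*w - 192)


(1) = 1
(2) = gcd((v + 1)*(v + 3*I), (v + 5)*(v + 3*I)) = v + 3*I
(3) = r - 2
(4) = p + 3
(5) = w^2 - 10*w + 24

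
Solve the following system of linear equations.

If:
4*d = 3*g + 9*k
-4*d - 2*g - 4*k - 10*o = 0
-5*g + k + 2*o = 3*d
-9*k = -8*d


Then:
d = 0
g = 0
k = 0
o = 0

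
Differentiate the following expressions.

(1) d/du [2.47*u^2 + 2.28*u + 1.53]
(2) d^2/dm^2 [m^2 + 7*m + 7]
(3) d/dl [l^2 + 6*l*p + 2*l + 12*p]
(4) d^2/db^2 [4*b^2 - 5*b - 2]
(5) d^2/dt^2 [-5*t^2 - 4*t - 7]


(1) = 4.94*u + 2.28
(2) = 2
(3) = 2*l + 6*p + 2
(4) = 8
(5) = -10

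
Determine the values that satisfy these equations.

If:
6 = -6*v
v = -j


Then:
j = 1
v = -1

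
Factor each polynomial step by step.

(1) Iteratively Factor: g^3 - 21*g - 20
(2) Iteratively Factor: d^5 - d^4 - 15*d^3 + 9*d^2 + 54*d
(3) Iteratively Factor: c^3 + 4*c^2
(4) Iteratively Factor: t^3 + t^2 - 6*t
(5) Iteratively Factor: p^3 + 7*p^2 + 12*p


(1) = (g - 5)*(g^2 + 5*g + 4) = (g - 5)*(g + 4)*(g + 1)
(2) = (d - 3)*(d^4 + 2*d^3 - 9*d^2 - 18*d) = (d - 3)^2*(d^3 + 5*d^2 + 6*d) = d*(d - 3)^2*(d^2 + 5*d + 6) = d*(d - 3)^2*(d + 2)*(d + 3)
(3) = (c)*(c^2 + 4*c) = c^2*(c + 4)
(4) = (t)*(t^2 + t - 6) = t*(t + 3)*(t - 2)
(5) = (p + 3)*(p^2 + 4*p) = p*(p + 3)*(p + 4)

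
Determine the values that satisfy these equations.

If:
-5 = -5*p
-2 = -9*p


Then:
No Solution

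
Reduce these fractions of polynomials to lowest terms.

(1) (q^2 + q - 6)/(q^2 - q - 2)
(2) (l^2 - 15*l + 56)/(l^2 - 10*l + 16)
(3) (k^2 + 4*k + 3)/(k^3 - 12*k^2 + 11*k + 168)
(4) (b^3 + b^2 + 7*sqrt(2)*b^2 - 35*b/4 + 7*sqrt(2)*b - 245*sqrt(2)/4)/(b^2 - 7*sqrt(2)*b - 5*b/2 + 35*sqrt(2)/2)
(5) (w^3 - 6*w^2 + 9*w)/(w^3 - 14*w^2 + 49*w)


(1) = (q + 3)/(q + 1)
(2) = (l - 7)/(l - 2)
(3) = (k + 1)/(k^2 - 15*k + 56)
(4) = (8*b^2 + b*(28 + 56*sqrt(2)) + 196*sqrt(2))/(8*b - 56*sqrt(2))
(5) = (w^2 - 6*w + 9)/(w^2 - 14*w + 49)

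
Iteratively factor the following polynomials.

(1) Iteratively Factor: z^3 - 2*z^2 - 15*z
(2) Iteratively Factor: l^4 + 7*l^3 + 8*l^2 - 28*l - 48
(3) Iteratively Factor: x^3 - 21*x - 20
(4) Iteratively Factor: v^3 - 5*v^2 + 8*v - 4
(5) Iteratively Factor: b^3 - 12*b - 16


(1) = (z - 5)*(z^2 + 3*z) = (z - 5)*(z + 3)*(z)
(2) = (l - 2)*(l^3 + 9*l^2 + 26*l + 24) = (l - 2)*(l + 2)*(l^2 + 7*l + 12) = (l - 2)*(l + 2)*(l + 4)*(l + 3)
(3) = (x - 5)*(x^2 + 5*x + 4) = (x - 5)*(x + 4)*(x + 1)
(4) = (v - 2)*(v^2 - 3*v + 2) = (v - 2)^2*(v - 1)
(5) = (b + 2)*(b^2 - 2*b - 8) = (b - 4)*(b + 2)*(b + 2)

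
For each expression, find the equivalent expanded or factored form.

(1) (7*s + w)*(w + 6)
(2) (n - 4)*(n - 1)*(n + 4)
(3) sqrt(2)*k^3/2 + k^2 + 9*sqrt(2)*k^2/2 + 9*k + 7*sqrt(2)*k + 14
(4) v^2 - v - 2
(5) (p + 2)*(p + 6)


(1) = 7*s*w + 42*s + w^2 + 6*w
(2) = n^3 - n^2 - 16*n + 16
(3) = (k + 2)*(k + 7)*(sqrt(2)*k/2 + 1)
(4) = (v - 2)*(v + 1)
(5) = p^2 + 8*p + 12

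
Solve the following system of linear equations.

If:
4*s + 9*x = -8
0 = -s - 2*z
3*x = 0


Then:
s = -2
x = 0
z = 1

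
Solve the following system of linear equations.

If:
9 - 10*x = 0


Then:
x = 9/10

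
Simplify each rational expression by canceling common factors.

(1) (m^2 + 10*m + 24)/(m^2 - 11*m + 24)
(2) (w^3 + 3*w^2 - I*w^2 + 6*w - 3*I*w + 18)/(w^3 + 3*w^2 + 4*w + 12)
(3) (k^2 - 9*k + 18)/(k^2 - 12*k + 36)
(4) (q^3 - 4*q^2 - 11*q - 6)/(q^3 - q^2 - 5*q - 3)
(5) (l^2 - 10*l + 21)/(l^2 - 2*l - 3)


(1) = (m^2 + 10*m + 24)/(m^2 - 11*m + 24)
(2) = (w - 3*I)/(w - 2*I)
(3) = (k - 3)/(k - 6)
(4) = (q - 6)/(q - 3)
(5) = (l - 7)/(l + 1)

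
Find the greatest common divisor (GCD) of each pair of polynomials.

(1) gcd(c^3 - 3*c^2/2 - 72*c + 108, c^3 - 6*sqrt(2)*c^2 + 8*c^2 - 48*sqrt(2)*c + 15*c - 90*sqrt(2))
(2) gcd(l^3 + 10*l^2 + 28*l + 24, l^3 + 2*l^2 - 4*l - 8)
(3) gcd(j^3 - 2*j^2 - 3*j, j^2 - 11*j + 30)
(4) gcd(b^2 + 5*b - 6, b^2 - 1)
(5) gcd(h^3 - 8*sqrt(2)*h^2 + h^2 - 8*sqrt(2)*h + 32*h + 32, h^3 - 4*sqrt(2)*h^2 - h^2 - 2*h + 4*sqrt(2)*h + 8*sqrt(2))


(1) = c - 6*sqrt(2)
(2) = l^2 + 4*l + 4
(3) = 1
(4) = b - 1
(5) = gcd((h + 1)*(h - 4*sqrt(2))^2, (h - 2)*(h + 1)*(h - 4*sqrt(2))) = h^2 + h*(1 - 4*sqrt(2)) - 4*sqrt(2)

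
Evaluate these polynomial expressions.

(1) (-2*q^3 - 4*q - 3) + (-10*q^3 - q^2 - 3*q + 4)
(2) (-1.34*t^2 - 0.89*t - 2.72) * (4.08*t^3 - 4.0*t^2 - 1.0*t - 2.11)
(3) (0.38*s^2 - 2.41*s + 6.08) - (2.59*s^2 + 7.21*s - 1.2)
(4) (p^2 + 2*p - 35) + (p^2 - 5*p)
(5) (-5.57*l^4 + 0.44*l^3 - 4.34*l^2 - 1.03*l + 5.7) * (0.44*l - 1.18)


(1) = -12*q^3 - q^2 - 7*q + 1
(2) = -5.4672*t^5 + 1.7288*t^4 - 6.1976*t^3 + 14.5974*t^2 + 4.5979*t + 5.7392
(3) = -2.21*s^2 - 9.62*s + 7.28
(4) = 2*p^2 - 3*p - 35
(5) = -2.4508*l^5 + 6.7662*l^4 - 2.4288*l^3 + 4.668*l^2 + 3.7234*l - 6.726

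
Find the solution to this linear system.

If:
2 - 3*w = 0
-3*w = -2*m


Then:
m = 1
w = 2/3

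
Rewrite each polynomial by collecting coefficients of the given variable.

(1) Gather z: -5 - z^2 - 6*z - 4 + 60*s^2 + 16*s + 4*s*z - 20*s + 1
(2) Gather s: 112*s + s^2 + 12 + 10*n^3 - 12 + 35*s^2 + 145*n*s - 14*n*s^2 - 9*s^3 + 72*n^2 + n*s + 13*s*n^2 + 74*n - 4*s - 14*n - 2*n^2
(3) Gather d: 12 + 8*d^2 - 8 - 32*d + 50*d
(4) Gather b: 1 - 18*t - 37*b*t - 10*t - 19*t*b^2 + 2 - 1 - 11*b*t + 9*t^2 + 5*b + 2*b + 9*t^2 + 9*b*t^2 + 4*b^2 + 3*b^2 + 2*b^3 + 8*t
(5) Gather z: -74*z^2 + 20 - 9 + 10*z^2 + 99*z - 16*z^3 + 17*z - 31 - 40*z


(1) = 60*s^2 - 4*s - z^2 + z*(4*s - 6) - 8
(2) = 10*n^3 + 70*n^2 + 60*n - 9*s^3 + s^2*(36 - 14*n) + s*(13*n^2 + 146*n + 108)
(3) = 8*d^2 + 18*d + 4
(4) = 2*b^3 + b^2*(7 - 19*t) + b*(9*t^2 - 48*t + 7) + 18*t^2 - 20*t + 2
(5) = -16*z^3 - 64*z^2 + 76*z - 20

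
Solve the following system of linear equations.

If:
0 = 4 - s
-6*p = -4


Then:
p = 2/3
s = 4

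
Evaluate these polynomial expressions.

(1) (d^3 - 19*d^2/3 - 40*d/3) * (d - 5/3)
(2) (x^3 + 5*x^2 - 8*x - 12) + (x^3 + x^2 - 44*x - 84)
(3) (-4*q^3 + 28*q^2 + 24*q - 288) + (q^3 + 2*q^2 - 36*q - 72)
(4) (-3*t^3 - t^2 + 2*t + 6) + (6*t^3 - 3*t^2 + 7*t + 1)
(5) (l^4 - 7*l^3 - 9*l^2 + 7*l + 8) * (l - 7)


(1) = d^4 - 8*d^3 - 25*d^2/9 + 200*d/9
(2) = 2*x^3 + 6*x^2 - 52*x - 96
(3) = -3*q^3 + 30*q^2 - 12*q - 360
(4) = 3*t^3 - 4*t^2 + 9*t + 7
(5) = l^5 - 14*l^4 + 40*l^3 + 70*l^2 - 41*l - 56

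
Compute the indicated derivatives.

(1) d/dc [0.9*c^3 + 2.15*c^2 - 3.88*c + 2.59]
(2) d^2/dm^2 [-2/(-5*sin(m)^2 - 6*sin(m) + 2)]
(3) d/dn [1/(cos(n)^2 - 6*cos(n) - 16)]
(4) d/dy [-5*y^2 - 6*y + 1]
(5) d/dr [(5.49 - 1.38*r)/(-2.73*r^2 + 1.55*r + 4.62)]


(1) = 2.7*c^2 + 4.3*c - 3.88
(2) = 4*(-50*sin(m)^4 - 45*sin(m)^3 + 37*sin(m)^2 + 84*sin(m) + 46)/(5*sin(m)^2 + 6*sin(m) - 2)^3
(3) = 2*(cos(n) - 3)*sin(n)/(sin(n)^2 + 6*cos(n) + 15)^2
(4) = -10*y - 6
(5) = (-3.7674*r^2 + 29.9754*r - 14.8851)/(7.4529*r^4 - 8.463*r^3 - 22.8227*r^2 + 14.322*r + 21.3444)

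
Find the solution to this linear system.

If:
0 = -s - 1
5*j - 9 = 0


Then:
j = 9/5
s = -1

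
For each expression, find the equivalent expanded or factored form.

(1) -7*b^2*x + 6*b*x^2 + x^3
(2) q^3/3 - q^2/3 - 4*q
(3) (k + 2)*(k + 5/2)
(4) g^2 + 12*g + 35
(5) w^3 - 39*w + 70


(1) = x*(-b + x)*(7*b + x)
(2) = q*(q/3 + 1)*(q - 4)
(3) = k^2 + 9*k/2 + 5
(4) = (g + 5)*(g + 7)
(5) = (w - 5)*(w - 2)*(w + 7)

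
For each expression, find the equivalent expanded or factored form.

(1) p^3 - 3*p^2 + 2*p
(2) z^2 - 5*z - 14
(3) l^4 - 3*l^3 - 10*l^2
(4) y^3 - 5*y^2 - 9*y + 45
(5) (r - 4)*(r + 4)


(1) = p*(p - 2)*(p - 1)
(2) = (z - 7)*(z + 2)
(3) = l^2*(l - 5)*(l + 2)
(4) = (y - 5)*(y - 3)*(y + 3)
(5) = r^2 - 16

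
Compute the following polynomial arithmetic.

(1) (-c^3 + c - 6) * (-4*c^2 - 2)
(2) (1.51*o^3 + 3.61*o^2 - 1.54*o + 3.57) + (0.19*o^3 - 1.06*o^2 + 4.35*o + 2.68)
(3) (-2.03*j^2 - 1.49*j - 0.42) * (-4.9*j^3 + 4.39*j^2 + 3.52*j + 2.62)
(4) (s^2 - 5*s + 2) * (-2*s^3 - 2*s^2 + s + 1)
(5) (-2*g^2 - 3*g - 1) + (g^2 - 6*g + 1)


(1) = 4*c^5 - 2*c^3 + 24*c^2 - 2*c + 12
(2) = 1.7*o^3 + 2.55*o^2 + 2.81*o + 6.25
(3) = 9.947*j^5 - 1.6107*j^4 - 11.6287*j^3 - 12.4072*j^2 - 5.3822*j - 1.1004
(4) = -2*s^5 + 8*s^4 + 7*s^3 - 8*s^2 - 3*s + 2
(5) = -g^2 - 9*g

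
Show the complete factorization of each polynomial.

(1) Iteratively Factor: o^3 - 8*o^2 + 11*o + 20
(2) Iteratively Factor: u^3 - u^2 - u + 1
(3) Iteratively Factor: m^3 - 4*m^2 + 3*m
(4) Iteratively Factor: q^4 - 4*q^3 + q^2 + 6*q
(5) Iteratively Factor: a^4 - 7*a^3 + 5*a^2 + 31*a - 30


(1) = (o - 5)*(o^2 - 3*o - 4) = (o - 5)*(o + 1)*(o - 4)
(2) = (u - 1)*(u^2 - 1) = (u - 1)*(u + 1)*(u - 1)
(3) = (m)*(m^2 - 4*m + 3) = m*(m - 3)*(m - 1)
(4) = (q + 1)*(q^3 - 5*q^2 + 6*q) = q*(q + 1)*(q^2 - 5*q + 6) = q*(q - 3)*(q + 1)*(q - 2)
(5) = (a + 2)*(a^3 - 9*a^2 + 23*a - 15) = (a - 5)*(a + 2)*(a^2 - 4*a + 3) = (a - 5)*(a - 3)*(a + 2)*(a - 1)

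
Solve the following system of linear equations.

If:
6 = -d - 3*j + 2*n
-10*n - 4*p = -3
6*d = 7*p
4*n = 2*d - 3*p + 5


Then:
d = -19/4
j = 73/84
n = 27/14
p = -57/14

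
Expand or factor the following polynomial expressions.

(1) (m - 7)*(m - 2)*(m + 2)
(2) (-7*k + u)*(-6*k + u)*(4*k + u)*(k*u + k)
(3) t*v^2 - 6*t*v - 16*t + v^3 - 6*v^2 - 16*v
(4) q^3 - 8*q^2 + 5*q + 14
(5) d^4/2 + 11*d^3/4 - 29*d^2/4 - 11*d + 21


(1) = m^3 - 7*m^2 - 4*m + 28
(2) = 168*k^4*u + 168*k^4 - 10*k^3*u^2 - 10*k^3*u - 9*k^2*u^3 - 9*k^2*u^2 + k*u^4 + k*u^3
(3) = (t + v)*(v - 8)*(v + 2)
(4) = (q - 7)*(q - 2)*(q + 1)
(5) = (d/2 + 1)*(d - 2)*(d - 3/2)*(d + 7)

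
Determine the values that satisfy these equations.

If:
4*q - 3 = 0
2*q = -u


Then:
q = 3/4
u = -3/2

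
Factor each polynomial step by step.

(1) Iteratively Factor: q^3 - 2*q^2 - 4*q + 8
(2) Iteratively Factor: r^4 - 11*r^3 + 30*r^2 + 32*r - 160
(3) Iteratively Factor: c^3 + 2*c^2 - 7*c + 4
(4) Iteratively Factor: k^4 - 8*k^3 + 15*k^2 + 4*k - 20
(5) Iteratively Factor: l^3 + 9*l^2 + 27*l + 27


(1) = (q - 2)*(q^2 - 4) = (q - 2)^2*(q + 2)
(2) = (r - 4)*(r^3 - 7*r^2 + 2*r + 40) = (r - 4)*(r + 2)*(r^2 - 9*r + 20) = (r - 5)*(r - 4)*(r + 2)*(r - 4)
(3) = (c - 1)*(c^2 + 3*c - 4) = (c - 1)^2*(c + 4)
(4) = (k - 2)*(k^3 - 6*k^2 + 3*k + 10) = (k - 2)*(k + 1)*(k^2 - 7*k + 10) = (k - 5)*(k - 2)*(k + 1)*(k - 2)
(5) = (l + 3)*(l^2 + 6*l + 9) = (l + 3)^2*(l + 3)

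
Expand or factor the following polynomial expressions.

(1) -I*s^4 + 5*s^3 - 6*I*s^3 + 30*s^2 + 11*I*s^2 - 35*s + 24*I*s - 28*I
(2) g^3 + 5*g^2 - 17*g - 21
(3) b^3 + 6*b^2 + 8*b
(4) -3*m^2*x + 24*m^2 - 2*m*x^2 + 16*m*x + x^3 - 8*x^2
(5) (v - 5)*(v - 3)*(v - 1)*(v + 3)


(1) = (s + 7)*(s + I)*(s + 4*I)*(-I*s + I)
(2) = (g - 3)*(g + 1)*(g + 7)
(3) = b*(b + 2)*(b + 4)
(4) = (-3*m + x)*(m + x)*(x - 8)
(5) = v^4 - 6*v^3 - 4*v^2 + 54*v - 45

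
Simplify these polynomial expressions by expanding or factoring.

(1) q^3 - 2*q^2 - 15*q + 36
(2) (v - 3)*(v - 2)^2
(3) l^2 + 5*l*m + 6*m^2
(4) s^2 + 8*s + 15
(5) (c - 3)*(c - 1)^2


(1) = (q - 3)^2*(q + 4)
(2) = v^3 - 7*v^2 + 16*v - 12
(3) = (l + 2*m)*(l + 3*m)
(4) = (s + 3)*(s + 5)
(5) = c^3 - 5*c^2 + 7*c - 3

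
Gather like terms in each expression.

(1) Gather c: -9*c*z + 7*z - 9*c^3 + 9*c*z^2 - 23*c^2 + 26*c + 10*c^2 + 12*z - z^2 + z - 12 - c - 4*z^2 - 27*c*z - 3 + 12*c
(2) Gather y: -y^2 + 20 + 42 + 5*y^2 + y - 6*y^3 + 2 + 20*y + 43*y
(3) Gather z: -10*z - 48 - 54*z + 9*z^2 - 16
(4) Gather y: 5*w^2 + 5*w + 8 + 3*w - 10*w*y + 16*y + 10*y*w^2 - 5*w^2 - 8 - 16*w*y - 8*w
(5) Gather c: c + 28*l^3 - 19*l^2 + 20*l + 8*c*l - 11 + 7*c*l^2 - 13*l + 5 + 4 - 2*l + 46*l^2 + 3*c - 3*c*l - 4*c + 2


(1) = -9*c^3 - 13*c^2 + c*(9*z^2 - 36*z + 37) - 5*z^2 + 20*z - 15
(2) = -6*y^3 + 4*y^2 + 64*y + 64
(3) = 9*z^2 - 64*z - 64
(4) = y*(10*w^2 - 26*w + 16)
(5) = c*(7*l^2 + 5*l) + 28*l^3 + 27*l^2 + 5*l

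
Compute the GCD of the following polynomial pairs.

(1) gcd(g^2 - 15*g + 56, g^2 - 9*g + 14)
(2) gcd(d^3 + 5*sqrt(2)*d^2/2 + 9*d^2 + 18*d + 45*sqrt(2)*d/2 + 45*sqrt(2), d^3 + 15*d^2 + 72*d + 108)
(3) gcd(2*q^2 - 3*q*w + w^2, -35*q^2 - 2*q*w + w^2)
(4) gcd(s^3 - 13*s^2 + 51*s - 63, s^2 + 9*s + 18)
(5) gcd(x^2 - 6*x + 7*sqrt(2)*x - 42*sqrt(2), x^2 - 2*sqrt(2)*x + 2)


(1) = g - 7
(2) = d^2 + 9*d + 18
(3) = gcd((-2*q + w)*(-q + w), (-7*q + w)*(5*q + w)) = 1
(4) = gcd((s - 7)*(s - 3)^2, (s + 3)*(s + 6)) = 1
(5) = gcd((x - 6)*(x + 7*sqrt(2)), (x - sqrt(2))^2) = 1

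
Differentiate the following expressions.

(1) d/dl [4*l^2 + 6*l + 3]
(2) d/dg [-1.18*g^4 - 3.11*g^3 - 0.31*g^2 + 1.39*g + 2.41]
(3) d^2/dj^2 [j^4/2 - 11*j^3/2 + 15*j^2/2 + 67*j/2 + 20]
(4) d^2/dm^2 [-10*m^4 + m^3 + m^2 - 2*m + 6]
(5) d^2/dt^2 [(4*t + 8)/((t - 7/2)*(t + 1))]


(1) = 8*l + 6
(2) = -4.72*g^3 - 9.33*g^2 - 0.62*g + 1.39
(3) = 6*j^2 - 33*j + 15
(4) = -120*m^2 + 6*m + 2
(5) = 16*(4*t^3 + 24*t^2 - 18*t + 43)/(8*t^6 - 60*t^5 + 66*t^4 + 295*t^3 - 231*t^2 - 735*t - 343)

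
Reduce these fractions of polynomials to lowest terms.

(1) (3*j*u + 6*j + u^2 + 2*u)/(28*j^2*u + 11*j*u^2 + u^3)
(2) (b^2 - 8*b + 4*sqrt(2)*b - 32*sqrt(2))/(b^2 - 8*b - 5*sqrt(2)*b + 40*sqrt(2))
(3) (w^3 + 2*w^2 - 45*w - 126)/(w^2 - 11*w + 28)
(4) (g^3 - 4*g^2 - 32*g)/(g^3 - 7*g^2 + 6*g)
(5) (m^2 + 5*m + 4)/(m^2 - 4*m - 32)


(1) = (3*j*u + 6*j + u^2 + 2*u)/(28*j^2*u + 11*j*u^2 + u^3)
(2) = (b + 4*sqrt(2))/(b - 5*sqrt(2))
(3) = (w^2 + 9*w + 18)/(w - 4)
(4) = (g^2 - 4*g - 32)/(g^2 - 7*g + 6)
(5) = (m + 1)/(m - 8)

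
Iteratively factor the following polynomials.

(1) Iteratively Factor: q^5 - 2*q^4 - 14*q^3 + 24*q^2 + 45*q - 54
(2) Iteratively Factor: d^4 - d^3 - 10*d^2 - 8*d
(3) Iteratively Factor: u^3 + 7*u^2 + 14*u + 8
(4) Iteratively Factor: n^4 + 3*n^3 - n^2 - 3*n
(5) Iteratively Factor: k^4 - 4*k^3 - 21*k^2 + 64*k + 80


(1) = (q + 2)*(q^4 - 4*q^3 - 6*q^2 + 36*q - 27) = (q - 1)*(q + 2)*(q^3 - 3*q^2 - 9*q + 27) = (q - 1)*(q + 2)*(q + 3)*(q^2 - 6*q + 9) = (q - 3)*(q - 1)*(q + 2)*(q + 3)*(q - 3)
(2) = (d)*(d^3 - d^2 - 10*d - 8) = d*(d + 2)*(d^2 - 3*d - 4) = d*(d - 4)*(d + 2)*(d + 1)
(3) = (u + 1)*(u^2 + 6*u + 8) = (u + 1)*(u + 2)*(u + 4)
(4) = (n - 1)*(n^3 + 4*n^2 + 3*n) = (n - 1)*(n + 3)*(n^2 + n) = n*(n - 1)*(n + 3)*(n + 1)
(5) = (k + 4)*(k^3 - 8*k^2 + 11*k + 20) = (k - 4)*(k + 4)*(k^2 - 4*k - 5) = (k - 4)*(k + 1)*(k + 4)*(k - 5)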